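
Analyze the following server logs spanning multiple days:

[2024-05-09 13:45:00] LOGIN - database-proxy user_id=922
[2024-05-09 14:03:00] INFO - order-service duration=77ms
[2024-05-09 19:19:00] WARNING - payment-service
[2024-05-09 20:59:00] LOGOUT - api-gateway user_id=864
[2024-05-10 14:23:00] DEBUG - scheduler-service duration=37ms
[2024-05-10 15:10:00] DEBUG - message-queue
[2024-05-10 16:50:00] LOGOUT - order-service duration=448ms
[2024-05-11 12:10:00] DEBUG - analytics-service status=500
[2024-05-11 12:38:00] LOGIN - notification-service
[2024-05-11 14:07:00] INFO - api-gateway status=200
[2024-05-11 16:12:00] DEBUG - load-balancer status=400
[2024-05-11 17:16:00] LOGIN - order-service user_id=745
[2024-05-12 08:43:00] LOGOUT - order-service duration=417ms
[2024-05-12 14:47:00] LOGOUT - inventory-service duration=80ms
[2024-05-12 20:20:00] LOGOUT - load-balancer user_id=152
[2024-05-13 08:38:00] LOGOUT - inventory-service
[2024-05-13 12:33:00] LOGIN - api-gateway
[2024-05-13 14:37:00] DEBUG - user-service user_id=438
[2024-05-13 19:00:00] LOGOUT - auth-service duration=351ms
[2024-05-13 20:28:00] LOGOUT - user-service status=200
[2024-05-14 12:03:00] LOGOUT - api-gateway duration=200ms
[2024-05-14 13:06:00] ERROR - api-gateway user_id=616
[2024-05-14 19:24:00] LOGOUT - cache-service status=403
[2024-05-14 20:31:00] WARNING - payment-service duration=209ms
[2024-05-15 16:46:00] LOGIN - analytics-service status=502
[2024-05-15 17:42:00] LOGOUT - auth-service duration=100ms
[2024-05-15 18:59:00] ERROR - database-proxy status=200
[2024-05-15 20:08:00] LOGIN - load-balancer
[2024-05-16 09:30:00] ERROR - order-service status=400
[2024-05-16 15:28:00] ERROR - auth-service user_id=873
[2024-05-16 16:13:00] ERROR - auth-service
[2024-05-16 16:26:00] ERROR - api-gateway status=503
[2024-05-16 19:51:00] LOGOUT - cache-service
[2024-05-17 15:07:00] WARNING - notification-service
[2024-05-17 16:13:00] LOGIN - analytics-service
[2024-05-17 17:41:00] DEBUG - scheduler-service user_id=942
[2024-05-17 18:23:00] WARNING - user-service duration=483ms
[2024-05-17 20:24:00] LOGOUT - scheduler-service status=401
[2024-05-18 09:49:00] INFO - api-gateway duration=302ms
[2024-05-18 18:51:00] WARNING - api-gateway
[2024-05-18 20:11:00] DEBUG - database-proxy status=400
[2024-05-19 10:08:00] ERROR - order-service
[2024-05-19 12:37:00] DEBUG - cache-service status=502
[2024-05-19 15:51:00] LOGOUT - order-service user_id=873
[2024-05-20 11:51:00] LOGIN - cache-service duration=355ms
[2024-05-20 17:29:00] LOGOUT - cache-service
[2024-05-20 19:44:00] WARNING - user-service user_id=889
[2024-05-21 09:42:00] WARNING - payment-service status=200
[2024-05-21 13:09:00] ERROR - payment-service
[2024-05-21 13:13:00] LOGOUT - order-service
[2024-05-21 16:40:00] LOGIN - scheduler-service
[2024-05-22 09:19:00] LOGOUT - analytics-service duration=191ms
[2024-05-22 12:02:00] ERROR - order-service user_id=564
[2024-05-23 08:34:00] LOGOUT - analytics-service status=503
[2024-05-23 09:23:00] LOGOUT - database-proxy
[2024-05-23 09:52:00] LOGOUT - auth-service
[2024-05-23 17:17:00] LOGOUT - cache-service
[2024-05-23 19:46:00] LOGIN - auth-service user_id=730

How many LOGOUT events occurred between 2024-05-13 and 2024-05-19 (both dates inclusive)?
9

To filter by date range:

1. Date range: 2024-05-13 through 2024-05-19, both dates inclusive
2. Filter for LOGOUT events whose date falls in this range
3. Count matching events: 9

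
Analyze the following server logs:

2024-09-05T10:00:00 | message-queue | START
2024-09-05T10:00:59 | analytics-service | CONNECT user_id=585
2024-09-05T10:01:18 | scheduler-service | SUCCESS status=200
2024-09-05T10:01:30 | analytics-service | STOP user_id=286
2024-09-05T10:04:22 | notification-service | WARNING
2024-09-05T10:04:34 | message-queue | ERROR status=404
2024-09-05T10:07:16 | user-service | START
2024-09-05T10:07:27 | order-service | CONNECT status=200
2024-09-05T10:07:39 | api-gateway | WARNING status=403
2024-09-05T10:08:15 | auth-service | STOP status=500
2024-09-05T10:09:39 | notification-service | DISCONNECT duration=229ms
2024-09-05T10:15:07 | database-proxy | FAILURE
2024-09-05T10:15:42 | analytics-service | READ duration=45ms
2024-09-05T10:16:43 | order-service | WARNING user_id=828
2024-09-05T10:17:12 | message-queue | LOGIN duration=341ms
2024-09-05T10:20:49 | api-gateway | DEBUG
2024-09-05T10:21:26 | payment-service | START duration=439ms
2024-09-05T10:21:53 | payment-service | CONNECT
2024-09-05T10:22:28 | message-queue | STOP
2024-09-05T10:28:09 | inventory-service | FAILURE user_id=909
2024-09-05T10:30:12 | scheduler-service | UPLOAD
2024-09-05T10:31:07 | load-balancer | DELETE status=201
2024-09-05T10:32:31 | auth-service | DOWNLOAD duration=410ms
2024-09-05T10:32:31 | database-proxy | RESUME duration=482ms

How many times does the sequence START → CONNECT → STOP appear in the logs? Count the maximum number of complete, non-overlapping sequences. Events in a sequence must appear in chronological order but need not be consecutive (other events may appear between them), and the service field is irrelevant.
3

To count sequences:

1. Look for pattern: START → CONNECT → STOP
2. Greedily scan the log in chronological order, matching each sequence element in turn (ignoring service)
3. Each time the full pattern completes, increment the count and restart matching from the next event
4. Complete non-overlapping sequences found: 3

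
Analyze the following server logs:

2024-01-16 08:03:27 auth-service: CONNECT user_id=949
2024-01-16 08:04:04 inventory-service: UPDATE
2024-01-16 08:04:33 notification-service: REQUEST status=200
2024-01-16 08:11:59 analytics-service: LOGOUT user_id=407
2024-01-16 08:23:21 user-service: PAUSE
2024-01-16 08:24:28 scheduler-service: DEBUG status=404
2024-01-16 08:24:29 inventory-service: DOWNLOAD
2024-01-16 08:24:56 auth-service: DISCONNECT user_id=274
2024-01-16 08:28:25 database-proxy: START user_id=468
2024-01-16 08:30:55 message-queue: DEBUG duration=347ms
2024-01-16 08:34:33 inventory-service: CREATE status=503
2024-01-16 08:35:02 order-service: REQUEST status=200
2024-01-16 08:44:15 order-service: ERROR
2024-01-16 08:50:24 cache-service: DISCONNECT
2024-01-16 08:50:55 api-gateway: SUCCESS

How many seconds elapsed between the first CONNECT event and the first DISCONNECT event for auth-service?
1289

To find the time between events:

1. Locate the first CONNECT event for auth-service: 2024-01-16 08:03:27
2. Locate the first DISCONNECT event for auth-service: 2024-01-16 08:24:56
3. Calculate the difference: 2024-01-16 08:24:56 - 2024-01-16 08:03:27 = 1289 seconds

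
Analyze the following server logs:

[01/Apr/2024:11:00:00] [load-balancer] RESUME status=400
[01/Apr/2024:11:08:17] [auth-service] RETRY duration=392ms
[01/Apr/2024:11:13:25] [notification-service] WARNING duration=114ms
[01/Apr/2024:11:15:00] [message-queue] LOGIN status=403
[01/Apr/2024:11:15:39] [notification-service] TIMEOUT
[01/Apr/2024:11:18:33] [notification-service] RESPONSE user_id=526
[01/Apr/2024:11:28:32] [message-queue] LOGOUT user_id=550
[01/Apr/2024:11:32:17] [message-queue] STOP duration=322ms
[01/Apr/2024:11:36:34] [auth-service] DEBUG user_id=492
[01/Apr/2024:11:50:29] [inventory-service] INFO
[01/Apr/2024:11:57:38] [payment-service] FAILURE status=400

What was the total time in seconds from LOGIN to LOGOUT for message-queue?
812

To calculate state duration:

1. Find LOGIN event for message-queue: 01/Apr/2024:11:15:00
2. Find LOGOUT event for message-queue: 01/Apr/2024:11:28:32
3. Calculate duration: 01/Apr/2024:11:28:32 - 01/Apr/2024:11:15:00 = 812 seconds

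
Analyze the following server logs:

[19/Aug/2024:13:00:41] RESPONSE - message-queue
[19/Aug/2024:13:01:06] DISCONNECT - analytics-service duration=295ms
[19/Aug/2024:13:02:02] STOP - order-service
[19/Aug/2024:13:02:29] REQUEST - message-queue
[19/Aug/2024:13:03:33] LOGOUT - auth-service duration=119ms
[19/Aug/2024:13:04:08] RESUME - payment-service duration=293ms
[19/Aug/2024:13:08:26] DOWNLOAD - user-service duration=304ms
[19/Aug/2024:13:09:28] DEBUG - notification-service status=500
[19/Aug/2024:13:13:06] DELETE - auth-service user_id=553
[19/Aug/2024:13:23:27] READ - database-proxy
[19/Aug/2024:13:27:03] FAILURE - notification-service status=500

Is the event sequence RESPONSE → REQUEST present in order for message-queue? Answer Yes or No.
Yes

To verify sequence order:

1. Find all events in sequence RESPONSE → REQUEST for message-queue
2. Extract their timestamps
3. Check if timestamps are in ascending order
4. Result: Yes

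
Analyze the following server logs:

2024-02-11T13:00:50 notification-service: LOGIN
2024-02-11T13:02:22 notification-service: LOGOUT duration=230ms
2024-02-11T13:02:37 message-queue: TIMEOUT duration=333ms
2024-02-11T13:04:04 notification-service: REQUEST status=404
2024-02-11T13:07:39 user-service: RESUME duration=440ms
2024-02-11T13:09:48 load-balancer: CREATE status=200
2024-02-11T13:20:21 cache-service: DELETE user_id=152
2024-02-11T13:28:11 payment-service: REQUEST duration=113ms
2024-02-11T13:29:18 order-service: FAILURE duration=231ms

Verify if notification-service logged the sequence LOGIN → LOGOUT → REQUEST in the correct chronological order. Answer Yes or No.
Yes

To verify sequence order:

1. Find all events in sequence LOGIN → LOGOUT → REQUEST for notification-service
2. Extract their timestamps
3. Check if timestamps are in ascending order
4. Result: Yes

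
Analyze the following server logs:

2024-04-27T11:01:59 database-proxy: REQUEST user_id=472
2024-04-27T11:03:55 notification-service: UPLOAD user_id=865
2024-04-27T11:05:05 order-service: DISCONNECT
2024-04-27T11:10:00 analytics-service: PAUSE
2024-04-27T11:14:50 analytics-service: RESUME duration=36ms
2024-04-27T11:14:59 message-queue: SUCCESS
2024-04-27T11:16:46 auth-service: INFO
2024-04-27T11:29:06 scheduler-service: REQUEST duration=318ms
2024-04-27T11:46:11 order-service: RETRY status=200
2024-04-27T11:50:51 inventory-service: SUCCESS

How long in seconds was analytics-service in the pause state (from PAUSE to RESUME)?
290

To calculate state duration:

1. Find PAUSE event for analytics-service: 2024-04-27T11:10:00
2. Find RESUME event for analytics-service: 2024-04-27T11:14:50
3. Calculate duration: 2024-04-27T11:14:50 - 2024-04-27T11:10:00 = 290 seconds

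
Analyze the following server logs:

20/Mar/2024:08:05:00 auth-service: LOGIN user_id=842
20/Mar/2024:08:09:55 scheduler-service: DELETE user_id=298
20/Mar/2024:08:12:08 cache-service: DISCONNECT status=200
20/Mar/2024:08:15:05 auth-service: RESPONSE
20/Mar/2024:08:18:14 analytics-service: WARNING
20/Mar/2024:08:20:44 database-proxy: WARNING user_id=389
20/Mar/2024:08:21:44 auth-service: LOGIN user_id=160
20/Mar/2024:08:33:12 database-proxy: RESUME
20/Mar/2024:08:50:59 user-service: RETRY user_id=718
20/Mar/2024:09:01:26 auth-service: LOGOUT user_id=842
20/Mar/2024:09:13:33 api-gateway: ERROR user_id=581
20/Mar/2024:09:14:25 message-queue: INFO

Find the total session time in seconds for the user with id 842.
3386

To calculate session duration:

1. Find LOGIN event for user_id=842: 20/Mar/2024:08:05:00
2. Find LOGOUT event for user_id=842: 20/Mar/2024:09:01:26
3. Session duration: 20/Mar/2024:09:01:26 - 20/Mar/2024:08:05:00 = 3386 seconds (56 minutes)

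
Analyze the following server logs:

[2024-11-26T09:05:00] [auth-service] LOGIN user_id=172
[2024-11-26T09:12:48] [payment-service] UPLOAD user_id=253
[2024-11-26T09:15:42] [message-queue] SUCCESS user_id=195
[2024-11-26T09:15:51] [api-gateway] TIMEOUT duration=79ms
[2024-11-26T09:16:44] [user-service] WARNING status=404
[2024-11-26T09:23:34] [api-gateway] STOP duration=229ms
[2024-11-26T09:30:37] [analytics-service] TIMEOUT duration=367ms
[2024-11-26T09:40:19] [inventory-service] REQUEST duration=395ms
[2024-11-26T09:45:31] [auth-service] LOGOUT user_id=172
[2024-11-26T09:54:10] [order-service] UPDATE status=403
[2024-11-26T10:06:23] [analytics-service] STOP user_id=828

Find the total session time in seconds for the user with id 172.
2431

To calculate session duration:

1. Find LOGIN event for user_id=172: 2024-11-26T09:05:00
2. Find LOGOUT event for user_id=172: 2024-11-26T09:45:31
3. Session duration: 2024-11-26T09:45:31 - 2024-11-26T09:05:00 = 2431 seconds (40 minutes)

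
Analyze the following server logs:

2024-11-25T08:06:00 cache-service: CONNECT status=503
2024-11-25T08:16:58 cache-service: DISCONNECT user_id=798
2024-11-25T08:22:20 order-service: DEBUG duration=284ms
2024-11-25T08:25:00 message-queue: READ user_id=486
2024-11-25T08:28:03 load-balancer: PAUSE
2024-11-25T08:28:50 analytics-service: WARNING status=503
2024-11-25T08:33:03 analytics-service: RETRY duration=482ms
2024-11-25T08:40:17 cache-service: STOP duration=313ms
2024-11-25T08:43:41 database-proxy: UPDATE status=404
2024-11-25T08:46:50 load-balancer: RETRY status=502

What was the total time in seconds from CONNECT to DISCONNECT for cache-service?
658

To calculate state duration:

1. Find CONNECT event for cache-service: 2024-11-25T08:06:00
2. Find DISCONNECT event for cache-service: 2024-11-25T08:16:58
3. Calculate duration: 2024-11-25T08:16:58 - 2024-11-25T08:06:00 = 658 seconds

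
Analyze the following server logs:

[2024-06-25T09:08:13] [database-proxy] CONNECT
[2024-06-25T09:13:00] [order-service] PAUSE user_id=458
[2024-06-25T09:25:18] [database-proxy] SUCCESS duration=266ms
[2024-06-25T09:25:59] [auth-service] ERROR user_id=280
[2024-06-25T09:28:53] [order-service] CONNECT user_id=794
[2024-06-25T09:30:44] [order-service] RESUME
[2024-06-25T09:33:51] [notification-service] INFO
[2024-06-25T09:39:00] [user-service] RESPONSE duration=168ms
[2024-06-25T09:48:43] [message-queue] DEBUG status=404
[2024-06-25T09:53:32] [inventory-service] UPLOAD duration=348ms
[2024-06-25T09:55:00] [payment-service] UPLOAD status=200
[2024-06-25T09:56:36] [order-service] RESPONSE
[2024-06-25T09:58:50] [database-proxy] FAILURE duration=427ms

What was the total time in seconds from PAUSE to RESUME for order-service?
1064

To calculate state duration:

1. Find PAUSE event for order-service: 2024-06-25T09:13:00
2. Find RESUME event for order-service: 2024-06-25T09:30:44
3. Calculate duration: 2024-06-25T09:30:44 - 2024-06-25T09:13:00 = 1064 seconds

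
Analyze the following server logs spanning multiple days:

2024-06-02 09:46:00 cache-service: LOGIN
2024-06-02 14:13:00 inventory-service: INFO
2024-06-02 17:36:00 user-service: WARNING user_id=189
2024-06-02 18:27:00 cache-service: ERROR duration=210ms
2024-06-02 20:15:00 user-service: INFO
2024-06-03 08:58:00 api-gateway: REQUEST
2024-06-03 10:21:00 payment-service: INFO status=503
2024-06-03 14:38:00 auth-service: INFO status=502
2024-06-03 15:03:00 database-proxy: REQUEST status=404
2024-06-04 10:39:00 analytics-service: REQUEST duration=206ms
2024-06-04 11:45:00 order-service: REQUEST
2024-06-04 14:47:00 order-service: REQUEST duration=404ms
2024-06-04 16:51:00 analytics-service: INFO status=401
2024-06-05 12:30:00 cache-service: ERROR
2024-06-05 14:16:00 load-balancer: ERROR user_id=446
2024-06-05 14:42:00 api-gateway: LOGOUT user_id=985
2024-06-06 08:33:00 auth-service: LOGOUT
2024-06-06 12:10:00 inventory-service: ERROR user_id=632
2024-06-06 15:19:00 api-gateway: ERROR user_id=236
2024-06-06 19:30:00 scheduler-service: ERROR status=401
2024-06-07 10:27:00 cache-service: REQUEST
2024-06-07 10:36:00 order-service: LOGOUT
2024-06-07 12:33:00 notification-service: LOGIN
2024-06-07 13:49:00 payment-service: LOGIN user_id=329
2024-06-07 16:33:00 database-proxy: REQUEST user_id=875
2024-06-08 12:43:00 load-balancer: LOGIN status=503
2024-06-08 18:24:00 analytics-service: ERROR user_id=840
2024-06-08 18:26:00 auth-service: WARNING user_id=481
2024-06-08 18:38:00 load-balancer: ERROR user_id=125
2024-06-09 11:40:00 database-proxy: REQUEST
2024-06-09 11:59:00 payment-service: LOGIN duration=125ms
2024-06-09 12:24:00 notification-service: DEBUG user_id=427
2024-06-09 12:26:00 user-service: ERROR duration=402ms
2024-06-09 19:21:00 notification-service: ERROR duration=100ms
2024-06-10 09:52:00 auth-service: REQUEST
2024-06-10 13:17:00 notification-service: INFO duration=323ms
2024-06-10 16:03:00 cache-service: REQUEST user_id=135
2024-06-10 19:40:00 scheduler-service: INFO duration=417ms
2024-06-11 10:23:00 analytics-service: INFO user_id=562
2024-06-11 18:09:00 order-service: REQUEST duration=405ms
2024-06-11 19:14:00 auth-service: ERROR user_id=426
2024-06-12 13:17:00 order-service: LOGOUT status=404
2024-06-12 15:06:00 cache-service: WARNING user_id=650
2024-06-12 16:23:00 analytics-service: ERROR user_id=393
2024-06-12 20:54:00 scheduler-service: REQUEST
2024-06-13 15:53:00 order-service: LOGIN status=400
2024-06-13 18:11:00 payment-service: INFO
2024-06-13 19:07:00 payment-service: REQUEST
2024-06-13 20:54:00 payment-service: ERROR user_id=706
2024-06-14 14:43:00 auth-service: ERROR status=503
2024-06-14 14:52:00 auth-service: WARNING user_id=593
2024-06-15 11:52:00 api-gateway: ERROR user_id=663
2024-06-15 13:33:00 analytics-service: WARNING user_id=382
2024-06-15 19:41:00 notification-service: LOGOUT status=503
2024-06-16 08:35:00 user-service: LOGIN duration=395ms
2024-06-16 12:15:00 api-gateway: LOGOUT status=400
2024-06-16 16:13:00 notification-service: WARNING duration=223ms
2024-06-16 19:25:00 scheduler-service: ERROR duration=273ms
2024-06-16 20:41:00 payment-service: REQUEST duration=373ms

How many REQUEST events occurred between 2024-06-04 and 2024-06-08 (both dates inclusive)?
5

To filter by date range:

1. Date range: 2024-06-04 through 2024-06-08, both dates inclusive
2. Filter for REQUEST events whose date falls in this range
3. Count matching events: 5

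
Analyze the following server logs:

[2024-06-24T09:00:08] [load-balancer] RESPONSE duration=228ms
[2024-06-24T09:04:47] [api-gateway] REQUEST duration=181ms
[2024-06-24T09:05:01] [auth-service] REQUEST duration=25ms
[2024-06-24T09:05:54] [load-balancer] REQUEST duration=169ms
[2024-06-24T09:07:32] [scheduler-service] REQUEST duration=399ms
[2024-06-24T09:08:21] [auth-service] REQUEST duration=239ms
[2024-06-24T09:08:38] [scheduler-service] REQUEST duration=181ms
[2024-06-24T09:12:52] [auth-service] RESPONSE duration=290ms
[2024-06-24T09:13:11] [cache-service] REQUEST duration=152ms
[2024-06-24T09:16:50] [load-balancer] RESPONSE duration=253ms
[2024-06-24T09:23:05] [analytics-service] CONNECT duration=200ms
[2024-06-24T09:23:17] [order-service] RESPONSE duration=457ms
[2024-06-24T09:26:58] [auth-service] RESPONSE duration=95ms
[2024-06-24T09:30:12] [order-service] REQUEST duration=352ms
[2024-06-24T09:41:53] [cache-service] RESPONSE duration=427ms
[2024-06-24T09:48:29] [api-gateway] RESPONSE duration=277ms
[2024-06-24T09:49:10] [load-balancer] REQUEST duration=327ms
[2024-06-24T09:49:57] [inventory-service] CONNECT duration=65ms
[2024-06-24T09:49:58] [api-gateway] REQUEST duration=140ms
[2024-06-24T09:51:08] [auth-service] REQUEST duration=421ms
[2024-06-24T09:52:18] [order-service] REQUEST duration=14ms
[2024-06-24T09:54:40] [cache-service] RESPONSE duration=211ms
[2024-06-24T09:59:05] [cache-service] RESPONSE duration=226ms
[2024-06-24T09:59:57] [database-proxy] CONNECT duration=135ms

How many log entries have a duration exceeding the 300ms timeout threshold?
6

To count timeouts:

1. Threshold: 300ms
2. Extract duration from each log entry
3. Count entries where duration > 300
4. Timeout count: 6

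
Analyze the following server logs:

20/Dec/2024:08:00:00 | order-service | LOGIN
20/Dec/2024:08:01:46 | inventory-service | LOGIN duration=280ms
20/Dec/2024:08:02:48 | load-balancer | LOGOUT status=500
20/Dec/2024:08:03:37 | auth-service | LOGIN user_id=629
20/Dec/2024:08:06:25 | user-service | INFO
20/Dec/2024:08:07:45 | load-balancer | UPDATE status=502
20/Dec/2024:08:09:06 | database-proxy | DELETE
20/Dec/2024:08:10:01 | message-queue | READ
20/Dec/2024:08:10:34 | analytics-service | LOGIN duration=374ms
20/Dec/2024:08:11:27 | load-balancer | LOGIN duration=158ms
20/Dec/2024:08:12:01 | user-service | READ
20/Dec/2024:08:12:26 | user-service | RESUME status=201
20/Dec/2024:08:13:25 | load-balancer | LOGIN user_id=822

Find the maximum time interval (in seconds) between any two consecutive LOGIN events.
417

To find the longest gap:

1. Extract all LOGIN events in chronological order
2. Calculate time differences between consecutive events
3. Find the maximum difference
4. Longest gap: 417 seconds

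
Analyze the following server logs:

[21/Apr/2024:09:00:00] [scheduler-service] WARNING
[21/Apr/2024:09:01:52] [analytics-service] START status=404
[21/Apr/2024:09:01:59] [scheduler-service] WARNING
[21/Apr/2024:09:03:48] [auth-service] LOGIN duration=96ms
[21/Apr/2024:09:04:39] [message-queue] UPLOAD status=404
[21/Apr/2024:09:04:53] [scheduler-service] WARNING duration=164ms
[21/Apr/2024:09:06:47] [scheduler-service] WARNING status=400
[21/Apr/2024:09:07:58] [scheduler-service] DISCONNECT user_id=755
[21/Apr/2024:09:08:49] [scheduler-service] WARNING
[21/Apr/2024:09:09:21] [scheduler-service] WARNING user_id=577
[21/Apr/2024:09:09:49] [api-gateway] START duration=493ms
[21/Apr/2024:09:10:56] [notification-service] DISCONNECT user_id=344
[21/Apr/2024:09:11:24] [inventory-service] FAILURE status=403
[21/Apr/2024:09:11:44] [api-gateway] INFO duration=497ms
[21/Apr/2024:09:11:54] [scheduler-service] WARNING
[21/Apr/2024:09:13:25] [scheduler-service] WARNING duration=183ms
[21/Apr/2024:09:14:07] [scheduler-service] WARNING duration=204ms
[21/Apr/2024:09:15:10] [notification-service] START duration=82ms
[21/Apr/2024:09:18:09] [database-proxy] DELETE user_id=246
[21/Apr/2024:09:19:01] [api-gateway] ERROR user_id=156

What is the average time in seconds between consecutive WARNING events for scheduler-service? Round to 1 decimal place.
105.9

To calculate average interval:

1. Find all WARNING events for scheduler-service in order
2. Calculate time gaps between consecutive events
3. Compute mean of gaps: 847 / 8 = 105.9 seconds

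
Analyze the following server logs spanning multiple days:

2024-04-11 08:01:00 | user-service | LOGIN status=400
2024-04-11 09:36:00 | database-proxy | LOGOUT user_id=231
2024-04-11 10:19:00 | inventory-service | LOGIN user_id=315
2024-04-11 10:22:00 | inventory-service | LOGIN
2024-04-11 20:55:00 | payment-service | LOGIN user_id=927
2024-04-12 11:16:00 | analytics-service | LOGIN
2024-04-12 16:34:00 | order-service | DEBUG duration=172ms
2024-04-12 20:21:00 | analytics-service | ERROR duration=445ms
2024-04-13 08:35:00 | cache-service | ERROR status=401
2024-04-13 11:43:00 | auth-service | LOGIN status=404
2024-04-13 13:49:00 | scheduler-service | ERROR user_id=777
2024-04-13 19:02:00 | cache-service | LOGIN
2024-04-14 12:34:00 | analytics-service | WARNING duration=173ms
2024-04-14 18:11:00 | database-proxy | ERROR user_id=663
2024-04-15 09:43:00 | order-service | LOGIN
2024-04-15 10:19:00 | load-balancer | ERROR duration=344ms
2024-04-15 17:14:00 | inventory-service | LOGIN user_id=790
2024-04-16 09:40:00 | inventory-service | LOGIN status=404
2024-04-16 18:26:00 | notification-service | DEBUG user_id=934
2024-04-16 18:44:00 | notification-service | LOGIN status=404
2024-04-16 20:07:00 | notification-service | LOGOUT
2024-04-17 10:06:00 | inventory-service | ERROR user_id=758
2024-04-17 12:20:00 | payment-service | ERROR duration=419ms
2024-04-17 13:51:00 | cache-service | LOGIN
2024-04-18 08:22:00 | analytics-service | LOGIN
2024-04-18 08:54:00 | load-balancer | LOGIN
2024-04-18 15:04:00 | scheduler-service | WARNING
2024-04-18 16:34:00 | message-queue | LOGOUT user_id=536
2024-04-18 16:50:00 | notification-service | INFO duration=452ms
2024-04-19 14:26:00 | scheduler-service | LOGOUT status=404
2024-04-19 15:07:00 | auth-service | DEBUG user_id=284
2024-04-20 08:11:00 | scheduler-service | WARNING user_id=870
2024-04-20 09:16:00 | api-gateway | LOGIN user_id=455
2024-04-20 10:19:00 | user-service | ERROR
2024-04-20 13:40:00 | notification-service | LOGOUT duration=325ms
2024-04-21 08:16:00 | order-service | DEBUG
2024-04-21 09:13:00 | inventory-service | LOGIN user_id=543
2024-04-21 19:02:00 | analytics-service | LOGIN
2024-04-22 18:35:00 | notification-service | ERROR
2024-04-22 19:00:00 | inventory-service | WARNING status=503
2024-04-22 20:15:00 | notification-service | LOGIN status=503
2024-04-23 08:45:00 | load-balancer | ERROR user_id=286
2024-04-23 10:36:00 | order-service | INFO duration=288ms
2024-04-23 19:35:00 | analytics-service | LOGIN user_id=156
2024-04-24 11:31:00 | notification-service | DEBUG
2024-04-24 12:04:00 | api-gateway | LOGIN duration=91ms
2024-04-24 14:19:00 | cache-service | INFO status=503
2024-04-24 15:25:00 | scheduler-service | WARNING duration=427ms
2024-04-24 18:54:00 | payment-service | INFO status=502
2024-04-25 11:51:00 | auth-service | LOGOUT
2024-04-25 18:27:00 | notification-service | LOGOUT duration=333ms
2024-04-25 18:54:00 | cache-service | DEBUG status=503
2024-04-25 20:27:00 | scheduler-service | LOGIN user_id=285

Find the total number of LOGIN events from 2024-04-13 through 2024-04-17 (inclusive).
7

To filter by date range:

1. Date range: 2024-04-13 through 2024-04-17, both dates inclusive
2. Filter for LOGIN events whose date falls in this range
3. Count matching events: 7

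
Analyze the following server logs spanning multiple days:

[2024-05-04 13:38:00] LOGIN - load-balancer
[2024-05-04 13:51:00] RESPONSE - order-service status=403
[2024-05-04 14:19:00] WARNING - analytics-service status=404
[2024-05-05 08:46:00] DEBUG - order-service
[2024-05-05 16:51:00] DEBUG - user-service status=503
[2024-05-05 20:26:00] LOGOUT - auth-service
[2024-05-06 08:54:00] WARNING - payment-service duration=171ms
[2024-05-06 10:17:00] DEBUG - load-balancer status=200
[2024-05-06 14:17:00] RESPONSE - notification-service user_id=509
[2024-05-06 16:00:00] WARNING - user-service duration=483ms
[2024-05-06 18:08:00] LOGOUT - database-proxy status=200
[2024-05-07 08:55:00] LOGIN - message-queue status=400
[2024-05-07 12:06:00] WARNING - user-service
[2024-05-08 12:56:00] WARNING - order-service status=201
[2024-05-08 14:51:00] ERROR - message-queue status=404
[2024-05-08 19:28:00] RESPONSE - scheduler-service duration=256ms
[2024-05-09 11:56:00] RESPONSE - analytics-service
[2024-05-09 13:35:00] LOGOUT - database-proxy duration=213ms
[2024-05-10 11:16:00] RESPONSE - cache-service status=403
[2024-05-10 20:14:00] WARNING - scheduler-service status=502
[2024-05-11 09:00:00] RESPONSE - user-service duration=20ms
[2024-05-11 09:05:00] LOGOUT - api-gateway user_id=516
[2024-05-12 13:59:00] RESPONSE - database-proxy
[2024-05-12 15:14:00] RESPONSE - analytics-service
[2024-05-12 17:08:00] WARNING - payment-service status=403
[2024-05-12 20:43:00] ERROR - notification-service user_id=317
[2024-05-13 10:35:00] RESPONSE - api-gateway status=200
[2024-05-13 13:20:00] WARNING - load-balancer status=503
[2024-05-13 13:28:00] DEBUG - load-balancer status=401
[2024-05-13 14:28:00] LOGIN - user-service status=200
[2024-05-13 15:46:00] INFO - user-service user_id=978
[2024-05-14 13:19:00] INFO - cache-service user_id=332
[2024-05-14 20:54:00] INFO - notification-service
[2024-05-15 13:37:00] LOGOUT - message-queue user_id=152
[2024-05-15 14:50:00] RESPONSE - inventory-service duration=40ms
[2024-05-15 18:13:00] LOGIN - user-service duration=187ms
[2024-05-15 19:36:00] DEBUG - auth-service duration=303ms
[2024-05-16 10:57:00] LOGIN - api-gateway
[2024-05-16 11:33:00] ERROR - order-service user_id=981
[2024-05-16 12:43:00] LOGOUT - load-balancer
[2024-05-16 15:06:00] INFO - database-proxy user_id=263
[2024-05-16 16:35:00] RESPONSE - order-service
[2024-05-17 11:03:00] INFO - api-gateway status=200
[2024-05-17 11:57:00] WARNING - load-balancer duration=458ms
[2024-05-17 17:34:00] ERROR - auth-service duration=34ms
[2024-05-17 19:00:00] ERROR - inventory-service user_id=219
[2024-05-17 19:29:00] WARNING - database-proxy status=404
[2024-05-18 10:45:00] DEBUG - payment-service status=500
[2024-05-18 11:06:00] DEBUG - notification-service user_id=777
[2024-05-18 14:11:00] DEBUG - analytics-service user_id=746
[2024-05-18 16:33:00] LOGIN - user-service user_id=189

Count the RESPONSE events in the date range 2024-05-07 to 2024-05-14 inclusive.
7

To filter by date range:

1. Date range: 2024-05-07 through 2024-05-14, both dates inclusive
2. Filter for RESPONSE events whose date falls in this range
3. Count matching events: 7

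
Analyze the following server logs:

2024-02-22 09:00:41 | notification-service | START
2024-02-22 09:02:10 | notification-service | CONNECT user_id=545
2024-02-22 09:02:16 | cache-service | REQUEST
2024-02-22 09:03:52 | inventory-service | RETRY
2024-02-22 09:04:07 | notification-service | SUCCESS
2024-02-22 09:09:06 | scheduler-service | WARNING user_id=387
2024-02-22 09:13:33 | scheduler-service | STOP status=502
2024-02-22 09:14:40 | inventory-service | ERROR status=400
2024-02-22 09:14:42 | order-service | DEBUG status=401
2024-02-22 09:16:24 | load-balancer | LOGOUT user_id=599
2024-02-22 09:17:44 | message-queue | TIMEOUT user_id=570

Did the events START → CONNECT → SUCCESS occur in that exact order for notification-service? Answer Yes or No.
Yes

To verify sequence order:

1. Find all events in sequence START → CONNECT → SUCCESS for notification-service
2. Extract their timestamps
3. Check if timestamps are in ascending order
4. Result: Yes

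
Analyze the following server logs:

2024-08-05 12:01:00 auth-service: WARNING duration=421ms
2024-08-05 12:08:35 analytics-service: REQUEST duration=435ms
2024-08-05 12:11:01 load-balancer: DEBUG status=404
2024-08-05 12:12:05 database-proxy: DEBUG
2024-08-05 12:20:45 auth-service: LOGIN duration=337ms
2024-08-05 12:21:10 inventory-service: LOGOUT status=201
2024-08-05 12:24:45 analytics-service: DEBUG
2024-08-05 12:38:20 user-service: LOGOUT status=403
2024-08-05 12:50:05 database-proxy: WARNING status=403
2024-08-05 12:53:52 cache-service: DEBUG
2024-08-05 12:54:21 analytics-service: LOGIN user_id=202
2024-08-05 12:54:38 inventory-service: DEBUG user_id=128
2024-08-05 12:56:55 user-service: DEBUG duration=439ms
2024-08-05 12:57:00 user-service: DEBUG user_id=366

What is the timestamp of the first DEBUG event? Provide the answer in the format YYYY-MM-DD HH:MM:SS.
2024-08-05 12:11:01

To find the first event:

1. Filter for all DEBUG events
2. Sort by timestamp
3. Select the first one
4. Timestamp: 2024-08-05 12:11:01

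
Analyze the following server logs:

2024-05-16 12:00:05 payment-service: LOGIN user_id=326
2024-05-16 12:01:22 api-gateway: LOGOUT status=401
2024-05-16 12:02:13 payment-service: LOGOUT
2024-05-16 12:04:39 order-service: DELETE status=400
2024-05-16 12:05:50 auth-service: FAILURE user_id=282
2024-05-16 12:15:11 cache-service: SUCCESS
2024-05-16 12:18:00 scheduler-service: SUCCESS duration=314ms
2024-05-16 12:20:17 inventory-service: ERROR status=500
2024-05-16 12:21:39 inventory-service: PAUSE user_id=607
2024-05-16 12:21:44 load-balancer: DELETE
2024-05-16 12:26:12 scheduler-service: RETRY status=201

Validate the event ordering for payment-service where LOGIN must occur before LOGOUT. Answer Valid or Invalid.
Valid

To validate ordering:

1. Required order: LOGIN → LOGOUT
2. Rule: LOGIN must occur before LOGOUT
3. Check actual order of events for payment-service
4. Result: Valid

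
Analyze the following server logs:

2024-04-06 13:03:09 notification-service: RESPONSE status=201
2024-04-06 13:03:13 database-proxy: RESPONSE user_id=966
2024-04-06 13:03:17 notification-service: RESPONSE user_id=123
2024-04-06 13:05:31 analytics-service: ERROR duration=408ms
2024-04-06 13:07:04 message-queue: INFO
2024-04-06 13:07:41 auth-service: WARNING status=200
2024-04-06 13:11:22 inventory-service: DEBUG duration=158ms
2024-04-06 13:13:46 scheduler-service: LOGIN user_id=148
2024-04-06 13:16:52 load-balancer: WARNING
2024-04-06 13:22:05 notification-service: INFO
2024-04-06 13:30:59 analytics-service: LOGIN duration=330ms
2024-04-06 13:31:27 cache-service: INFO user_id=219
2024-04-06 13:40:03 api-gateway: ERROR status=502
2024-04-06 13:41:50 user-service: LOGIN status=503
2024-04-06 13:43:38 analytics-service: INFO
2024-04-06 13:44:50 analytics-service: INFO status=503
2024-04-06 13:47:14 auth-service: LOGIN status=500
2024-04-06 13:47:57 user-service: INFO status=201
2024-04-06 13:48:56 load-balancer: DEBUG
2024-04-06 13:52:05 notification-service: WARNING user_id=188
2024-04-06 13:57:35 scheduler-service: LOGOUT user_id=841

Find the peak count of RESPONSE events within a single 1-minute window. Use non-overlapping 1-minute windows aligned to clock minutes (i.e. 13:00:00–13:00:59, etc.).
3

To find the burst window:

1. Divide the log period into non-overlapping 1-minute windows starting at 13:00
2. Count RESPONSE events in each window
3. Find the window with maximum count
4. Maximum events in a window: 3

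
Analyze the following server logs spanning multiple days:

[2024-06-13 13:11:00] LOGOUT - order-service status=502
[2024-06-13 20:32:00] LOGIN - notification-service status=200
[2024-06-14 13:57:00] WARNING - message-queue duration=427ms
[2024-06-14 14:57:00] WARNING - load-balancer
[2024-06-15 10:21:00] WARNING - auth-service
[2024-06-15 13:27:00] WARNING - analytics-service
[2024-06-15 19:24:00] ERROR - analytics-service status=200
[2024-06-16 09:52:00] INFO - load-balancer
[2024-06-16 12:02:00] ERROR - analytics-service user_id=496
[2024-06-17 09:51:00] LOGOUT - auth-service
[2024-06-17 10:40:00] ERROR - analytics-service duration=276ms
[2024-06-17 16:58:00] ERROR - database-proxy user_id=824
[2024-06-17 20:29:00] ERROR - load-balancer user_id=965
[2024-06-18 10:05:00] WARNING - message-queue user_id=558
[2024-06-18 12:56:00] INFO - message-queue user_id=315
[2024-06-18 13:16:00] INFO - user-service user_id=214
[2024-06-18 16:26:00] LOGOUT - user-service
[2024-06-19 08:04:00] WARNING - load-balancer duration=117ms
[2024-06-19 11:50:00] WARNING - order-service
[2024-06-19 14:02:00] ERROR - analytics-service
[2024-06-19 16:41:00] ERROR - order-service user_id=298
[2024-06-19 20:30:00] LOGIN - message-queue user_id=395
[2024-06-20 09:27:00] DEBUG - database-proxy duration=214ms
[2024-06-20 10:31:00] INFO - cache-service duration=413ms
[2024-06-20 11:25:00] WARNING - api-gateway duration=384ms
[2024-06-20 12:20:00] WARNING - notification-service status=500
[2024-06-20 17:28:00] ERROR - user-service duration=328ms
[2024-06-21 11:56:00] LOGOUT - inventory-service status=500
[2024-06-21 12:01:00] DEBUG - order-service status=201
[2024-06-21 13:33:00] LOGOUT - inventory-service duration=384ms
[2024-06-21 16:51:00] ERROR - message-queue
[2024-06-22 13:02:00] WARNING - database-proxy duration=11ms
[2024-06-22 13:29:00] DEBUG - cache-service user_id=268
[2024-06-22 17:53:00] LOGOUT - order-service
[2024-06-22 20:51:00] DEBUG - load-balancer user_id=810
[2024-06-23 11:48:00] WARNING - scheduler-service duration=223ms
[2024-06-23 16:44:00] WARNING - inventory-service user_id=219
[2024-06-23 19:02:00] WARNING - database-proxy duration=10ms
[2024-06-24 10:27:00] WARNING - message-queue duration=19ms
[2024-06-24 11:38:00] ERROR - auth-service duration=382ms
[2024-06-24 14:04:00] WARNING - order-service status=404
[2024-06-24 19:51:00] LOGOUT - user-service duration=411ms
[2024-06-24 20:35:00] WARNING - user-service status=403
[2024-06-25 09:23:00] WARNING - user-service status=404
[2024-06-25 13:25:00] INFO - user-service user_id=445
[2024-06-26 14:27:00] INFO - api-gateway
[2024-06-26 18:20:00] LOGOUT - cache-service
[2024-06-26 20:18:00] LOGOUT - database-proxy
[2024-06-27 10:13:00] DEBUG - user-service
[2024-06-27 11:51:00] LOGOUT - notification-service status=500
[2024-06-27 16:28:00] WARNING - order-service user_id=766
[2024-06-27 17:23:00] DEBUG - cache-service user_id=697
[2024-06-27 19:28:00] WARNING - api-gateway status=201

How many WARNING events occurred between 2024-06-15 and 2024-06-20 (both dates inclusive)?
7

To filter by date range:

1. Date range: 2024-06-15 through 2024-06-20, both dates inclusive
2. Filter for WARNING events whose date falls in this range
3. Count matching events: 7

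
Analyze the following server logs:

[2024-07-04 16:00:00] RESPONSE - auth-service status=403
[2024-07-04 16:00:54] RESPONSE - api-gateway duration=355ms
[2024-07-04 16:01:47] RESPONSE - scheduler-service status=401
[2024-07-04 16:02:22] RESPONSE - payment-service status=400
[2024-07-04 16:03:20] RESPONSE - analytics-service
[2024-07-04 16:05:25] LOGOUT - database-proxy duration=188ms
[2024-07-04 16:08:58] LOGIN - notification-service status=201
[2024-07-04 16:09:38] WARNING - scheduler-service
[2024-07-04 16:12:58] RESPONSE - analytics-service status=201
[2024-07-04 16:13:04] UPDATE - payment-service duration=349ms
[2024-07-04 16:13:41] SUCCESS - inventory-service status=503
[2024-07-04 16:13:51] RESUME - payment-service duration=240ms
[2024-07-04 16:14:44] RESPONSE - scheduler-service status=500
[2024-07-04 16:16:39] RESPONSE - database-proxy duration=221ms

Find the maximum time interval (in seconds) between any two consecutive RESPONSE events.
578

To find the longest gap:

1. Extract all RESPONSE events in chronological order
2. Calculate time differences between consecutive events
3. Find the maximum difference
4. Longest gap: 578 seconds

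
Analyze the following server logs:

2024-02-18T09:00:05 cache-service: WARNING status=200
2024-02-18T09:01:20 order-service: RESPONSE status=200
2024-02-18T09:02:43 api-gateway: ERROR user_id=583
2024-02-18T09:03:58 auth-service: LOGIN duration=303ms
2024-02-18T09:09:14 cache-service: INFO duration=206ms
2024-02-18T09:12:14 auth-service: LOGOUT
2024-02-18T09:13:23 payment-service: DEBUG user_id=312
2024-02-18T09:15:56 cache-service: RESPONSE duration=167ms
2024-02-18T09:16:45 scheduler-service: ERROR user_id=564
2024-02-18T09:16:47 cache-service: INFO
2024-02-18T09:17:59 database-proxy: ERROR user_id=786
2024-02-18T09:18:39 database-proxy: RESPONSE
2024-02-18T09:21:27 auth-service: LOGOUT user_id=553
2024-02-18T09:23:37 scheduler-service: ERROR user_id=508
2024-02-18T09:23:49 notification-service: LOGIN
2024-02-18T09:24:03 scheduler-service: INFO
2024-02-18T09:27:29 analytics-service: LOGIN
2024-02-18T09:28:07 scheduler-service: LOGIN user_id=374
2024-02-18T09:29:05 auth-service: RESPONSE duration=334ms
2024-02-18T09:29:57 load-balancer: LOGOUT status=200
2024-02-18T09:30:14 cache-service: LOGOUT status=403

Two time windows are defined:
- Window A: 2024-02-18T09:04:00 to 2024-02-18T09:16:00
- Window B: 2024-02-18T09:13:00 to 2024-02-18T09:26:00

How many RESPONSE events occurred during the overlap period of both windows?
1

To find overlap events:

1. Window A: 2024-02-18T09:04:00 to 2024-02-18T09:16:00
2. Window B: 2024-02-18T09:13:00 to 2024-02-18T09:26:00
3. Overlap period: 2024-02-18T09:13:00 to 2024-02-18T09:16:00
4. Count RESPONSE events in overlap: 1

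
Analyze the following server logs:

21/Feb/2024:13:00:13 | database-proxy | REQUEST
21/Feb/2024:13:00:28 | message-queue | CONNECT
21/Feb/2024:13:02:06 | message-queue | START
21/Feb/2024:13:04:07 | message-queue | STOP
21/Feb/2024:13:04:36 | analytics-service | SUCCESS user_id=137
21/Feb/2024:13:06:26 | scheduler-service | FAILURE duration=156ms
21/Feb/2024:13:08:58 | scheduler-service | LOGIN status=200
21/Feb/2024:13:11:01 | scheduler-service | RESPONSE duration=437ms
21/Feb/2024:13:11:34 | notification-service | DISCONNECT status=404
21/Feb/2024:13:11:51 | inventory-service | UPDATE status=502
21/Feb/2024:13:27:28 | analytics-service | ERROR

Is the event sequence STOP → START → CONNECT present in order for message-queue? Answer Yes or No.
No

To verify sequence order:

1. Find all events in sequence STOP → START → CONNECT for message-queue
2. Extract their timestamps
3. Check if timestamps are in ascending order
4. Result: No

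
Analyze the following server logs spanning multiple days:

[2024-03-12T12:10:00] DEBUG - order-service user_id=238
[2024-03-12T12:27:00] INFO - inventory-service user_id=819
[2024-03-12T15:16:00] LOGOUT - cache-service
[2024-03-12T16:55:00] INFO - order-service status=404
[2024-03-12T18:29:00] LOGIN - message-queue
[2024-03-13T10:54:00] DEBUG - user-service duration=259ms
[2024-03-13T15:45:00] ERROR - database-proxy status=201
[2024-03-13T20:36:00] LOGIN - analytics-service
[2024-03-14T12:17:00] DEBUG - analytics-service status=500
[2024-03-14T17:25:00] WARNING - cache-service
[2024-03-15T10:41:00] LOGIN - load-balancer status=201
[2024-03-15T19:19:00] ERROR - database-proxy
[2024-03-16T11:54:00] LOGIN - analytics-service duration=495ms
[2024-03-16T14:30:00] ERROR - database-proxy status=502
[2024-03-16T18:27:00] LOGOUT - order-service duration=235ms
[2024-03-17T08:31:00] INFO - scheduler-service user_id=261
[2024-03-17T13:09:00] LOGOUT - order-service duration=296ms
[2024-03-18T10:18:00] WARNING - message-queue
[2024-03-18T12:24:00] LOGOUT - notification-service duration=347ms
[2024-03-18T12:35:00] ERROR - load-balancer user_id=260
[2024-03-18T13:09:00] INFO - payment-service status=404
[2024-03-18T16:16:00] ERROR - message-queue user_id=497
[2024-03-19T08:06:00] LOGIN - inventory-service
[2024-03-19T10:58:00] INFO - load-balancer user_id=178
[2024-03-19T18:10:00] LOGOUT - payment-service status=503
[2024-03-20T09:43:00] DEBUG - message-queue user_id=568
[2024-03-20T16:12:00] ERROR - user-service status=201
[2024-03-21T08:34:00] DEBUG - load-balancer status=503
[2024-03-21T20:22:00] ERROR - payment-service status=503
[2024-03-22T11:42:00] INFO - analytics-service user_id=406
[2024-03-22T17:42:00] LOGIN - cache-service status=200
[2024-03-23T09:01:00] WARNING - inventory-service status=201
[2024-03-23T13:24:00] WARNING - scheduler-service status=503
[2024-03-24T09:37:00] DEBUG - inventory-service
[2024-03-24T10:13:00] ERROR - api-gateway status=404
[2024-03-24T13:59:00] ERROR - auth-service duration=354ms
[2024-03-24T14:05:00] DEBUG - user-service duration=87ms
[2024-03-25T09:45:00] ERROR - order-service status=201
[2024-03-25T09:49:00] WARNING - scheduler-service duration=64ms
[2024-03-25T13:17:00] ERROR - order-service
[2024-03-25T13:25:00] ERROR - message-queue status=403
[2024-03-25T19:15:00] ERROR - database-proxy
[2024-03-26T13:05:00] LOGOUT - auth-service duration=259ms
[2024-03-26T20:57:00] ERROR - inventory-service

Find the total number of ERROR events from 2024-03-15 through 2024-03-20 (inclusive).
5

To filter by date range:

1. Date range: 2024-03-15 through 2024-03-20, both dates inclusive
2. Filter for ERROR events whose date falls in this range
3. Count matching events: 5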